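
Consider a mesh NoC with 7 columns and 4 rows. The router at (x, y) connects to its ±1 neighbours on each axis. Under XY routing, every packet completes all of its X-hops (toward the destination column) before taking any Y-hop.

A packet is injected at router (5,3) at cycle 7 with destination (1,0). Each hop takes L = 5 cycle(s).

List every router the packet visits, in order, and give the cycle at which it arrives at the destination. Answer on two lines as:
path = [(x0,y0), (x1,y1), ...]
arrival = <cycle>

path = [(5,3), (4,3), (3,3), (2,3), (1,3), (1,2), (1,1), (1,0)]
arrival = 42

  0. router=(5,3) cycle=7 (inject)
  1. router=(4,3) cycle=12 dir=W
  2. router=(3,3) cycle=17 dir=W
  3. router=(2,3) cycle=22 dir=W
  4. router=(1,3) cycle=27 dir=W
  5. router=(1,2) cycle=32 dir=S
  6. router=(1,1) cycle=37 dir=S
  7. router=(1,0) cycle=42 dir=S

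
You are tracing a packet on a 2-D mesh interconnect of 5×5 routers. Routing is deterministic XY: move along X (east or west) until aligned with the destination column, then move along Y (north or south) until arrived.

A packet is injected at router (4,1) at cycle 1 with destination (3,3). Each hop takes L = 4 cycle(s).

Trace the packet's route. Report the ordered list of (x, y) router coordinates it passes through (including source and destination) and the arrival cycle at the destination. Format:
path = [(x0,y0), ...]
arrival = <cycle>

hop 0: (4,1) @ cyc 1
hop 1: (3,1) @ cyc 5  [W]
hop 2: (3,2) @ cyc 9  [N]
hop 3: (3,3) @ cyc 13  [N]

path = [(4,1), (3,1), (3,2), (3,3)]
arrival = 13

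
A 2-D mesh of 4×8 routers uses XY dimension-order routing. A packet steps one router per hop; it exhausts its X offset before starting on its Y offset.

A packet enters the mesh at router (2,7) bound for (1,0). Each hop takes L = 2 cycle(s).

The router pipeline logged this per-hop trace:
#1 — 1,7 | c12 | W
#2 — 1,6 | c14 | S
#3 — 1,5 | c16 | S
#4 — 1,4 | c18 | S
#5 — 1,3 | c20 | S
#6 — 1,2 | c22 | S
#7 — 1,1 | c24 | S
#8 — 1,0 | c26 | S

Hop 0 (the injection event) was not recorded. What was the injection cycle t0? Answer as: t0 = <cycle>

Hop 1 reached at cycle 12; hop k is at t0 + k·L.
Therefore t0 = 12 − L = 10.

t0 = 10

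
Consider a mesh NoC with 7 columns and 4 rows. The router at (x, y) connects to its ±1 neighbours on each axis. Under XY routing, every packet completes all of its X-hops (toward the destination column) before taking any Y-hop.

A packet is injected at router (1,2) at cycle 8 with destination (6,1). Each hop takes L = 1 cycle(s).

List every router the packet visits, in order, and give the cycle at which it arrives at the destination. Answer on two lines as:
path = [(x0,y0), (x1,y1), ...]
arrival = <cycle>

path = [(1,2), (2,2), (3,2), (4,2), (5,2), (6,2), (6,1)]
arrival = 14

[0] x=1 y=2 t=8
[1] x=2 y=2 t=9 →E
[2] x=3 y=2 t=10 →E
[3] x=4 y=2 t=11 →E
[4] x=5 y=2 t=12 →E
[5] x=6 y=2 t=13 →E
[6] x=6 y=1 t=14 →S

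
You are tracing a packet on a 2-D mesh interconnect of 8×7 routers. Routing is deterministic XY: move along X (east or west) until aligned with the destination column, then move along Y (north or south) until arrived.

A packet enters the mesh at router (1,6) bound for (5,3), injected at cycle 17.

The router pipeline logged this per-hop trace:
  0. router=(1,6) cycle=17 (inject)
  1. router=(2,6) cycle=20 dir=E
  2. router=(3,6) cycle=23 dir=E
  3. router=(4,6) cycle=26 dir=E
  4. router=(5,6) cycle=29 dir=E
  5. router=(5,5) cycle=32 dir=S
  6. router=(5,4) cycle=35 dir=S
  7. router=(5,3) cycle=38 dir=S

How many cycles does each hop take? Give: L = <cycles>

Δcyc across hop 0→1: 20 − 17 = 3.
Per-hop latency L = Δcyc = 3.

L = 3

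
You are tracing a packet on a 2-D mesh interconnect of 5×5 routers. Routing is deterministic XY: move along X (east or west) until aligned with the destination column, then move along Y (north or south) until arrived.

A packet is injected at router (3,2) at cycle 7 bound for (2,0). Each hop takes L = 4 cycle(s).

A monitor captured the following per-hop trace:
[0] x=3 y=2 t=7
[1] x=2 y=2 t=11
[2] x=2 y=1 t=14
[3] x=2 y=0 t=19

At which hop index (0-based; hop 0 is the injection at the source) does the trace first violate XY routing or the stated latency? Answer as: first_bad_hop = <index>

first_bad_hop = 2

check 1→ d=(-1,0) cyc+4: ok
check 2→ d=(0,-1) cyc+3: BAD: Δcyc=3≠L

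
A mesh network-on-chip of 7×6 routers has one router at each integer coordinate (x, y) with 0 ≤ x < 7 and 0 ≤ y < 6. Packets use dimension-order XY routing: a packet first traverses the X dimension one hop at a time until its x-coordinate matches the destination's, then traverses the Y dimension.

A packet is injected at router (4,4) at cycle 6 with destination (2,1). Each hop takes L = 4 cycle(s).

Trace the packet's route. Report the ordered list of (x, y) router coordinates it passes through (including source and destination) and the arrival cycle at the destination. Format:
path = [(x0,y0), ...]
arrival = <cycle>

#0 — 4,4 | c6
#1 — 3,4 | c10 | W
#2 — 2,4 | c14 | W
#3 — 2,3 | c18 | S
#4 — 2,2 | c22 | S
#5 — 2,1 | c26 | S

path = [(4,4), (3,4), (2,4), (2,3), (2,2), (2,1)]
arrival = 26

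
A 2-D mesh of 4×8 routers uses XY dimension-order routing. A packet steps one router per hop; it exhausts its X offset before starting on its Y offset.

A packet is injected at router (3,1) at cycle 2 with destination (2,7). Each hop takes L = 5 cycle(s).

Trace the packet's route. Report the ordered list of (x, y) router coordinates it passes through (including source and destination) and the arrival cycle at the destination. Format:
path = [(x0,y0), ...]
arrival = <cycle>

path = [(3,1), (2,1), (2,2), (2,3), (2,4), (2,5), (2,6), (2,7)]
arrival = 37

hop 0: (3,1) @ cyc 2
hop 1: (2,1) @ cyc 7  [W]
hop 2: (2,2) @ cyc 12  [N]
hop 3: (2,3) @ cyc 17  [N]
hop 4: (2,4) @ cyc 22  [N]
hop 5: (2,5) @ cyc 27  [N]
hop 6: (2,6) @ cyc 32  [N]
hop 7: (2,7) @ cyc 37  [N]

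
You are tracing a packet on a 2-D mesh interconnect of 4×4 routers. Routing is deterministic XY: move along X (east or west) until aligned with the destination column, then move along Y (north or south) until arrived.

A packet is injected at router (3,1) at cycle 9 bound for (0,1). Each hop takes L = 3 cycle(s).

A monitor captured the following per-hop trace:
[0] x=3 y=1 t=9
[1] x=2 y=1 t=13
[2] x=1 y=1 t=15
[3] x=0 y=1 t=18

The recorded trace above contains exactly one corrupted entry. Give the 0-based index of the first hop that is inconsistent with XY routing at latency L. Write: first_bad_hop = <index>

first_bad_hop = 1

[1] (-1,+0) / 4c ⇒ BAD: Δcyc=4≠L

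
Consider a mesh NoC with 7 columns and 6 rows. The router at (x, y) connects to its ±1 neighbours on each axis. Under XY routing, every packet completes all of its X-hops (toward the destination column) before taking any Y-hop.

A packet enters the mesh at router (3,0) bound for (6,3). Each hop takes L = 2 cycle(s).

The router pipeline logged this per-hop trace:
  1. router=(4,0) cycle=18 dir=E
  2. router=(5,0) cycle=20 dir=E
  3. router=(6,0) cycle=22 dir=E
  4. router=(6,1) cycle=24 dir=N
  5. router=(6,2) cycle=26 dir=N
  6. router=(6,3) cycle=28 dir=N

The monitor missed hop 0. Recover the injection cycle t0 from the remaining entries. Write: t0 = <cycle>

At hop 1 the cycle is 18; in general cyc_k = t0 + kL.
Therefore t0 = 18 − L = 16.

t0 = 16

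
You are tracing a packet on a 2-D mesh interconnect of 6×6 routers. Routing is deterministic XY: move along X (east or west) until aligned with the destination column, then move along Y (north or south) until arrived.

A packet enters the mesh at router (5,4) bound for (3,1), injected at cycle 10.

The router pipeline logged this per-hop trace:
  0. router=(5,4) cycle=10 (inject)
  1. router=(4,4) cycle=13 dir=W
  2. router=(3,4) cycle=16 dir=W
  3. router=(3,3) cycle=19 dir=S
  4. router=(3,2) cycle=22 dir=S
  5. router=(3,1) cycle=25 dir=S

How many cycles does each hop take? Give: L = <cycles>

L = 3

Δcyc across hop 0→1: 13 − 10 = 3.
That increment is L by definition: L = 3.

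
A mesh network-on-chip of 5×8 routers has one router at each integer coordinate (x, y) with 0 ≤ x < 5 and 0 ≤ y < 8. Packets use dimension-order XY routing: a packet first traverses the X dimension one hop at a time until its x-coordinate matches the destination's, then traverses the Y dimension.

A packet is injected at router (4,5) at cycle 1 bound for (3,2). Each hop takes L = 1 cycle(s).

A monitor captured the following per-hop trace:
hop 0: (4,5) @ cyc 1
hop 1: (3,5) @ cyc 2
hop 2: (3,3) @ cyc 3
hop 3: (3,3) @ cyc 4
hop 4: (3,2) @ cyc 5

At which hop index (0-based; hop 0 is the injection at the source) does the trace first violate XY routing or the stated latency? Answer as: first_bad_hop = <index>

[1] (-1,+0) / 1c ⇒ ok
[2] (+0,-2) / 1c ⇒ BAD: non-unit step

first_bad_hop = 2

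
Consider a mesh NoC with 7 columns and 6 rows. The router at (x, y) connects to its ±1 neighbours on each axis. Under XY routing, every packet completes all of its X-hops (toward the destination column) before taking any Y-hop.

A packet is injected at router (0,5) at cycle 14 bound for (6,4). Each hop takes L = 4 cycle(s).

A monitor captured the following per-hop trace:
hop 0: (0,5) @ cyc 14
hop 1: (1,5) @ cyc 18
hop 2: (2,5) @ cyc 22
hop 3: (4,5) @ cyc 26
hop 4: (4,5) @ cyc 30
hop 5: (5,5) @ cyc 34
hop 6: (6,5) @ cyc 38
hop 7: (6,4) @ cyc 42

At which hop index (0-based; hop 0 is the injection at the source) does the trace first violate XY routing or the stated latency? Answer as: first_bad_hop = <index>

first_bad_hop = 3

[1] (+1,+0) / 4c ⇒ ok
[2] (+1,+0) / 4c ⇒ ok
[3] (+2,+0) / 4c ⇒ BAD: non-unit step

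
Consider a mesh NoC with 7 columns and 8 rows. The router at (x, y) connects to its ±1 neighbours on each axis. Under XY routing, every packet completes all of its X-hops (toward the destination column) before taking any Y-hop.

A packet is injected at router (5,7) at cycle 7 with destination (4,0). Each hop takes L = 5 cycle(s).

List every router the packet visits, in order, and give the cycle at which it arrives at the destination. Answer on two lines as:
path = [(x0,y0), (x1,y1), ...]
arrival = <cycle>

#0 — 5,7 | c7
#1 — 4,7 | c12 | W
#2 — 4,6 | c17 | S
#3 — 4,5 | c22 | S
#4 — 4,4 | c27 | S
#5 — 4,3 | c32 | S
#6 — 4,2 | c37 | S
#7 — 4,1 | c42 | S
#8 — 4,0 | c47 | S

path = [(5,7), (4,7), (4,6), (4,5), (4,4), (4,3), (4,2), (4,1), (4,0)]
arrival = 47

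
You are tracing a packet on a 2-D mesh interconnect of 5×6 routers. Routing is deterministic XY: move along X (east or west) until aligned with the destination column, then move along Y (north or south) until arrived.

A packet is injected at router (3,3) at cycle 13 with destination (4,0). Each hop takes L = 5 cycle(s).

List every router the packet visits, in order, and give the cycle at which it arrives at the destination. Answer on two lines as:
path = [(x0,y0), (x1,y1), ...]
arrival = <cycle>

src (3,3)  cyc=13
E→(4,3)  cyc=18
S→(4,2)  cyc=23
S→(4,1)  cyc=28
S→(4,0)  cyc=33

path = [(3,3), (4,3), (4,2), (4,1), (4,0)]
arrival = 33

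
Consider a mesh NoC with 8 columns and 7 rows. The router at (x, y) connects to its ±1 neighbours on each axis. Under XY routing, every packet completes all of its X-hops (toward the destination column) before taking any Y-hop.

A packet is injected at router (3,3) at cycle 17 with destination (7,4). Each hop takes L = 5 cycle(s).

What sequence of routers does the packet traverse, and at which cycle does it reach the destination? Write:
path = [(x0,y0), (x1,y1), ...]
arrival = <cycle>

path = [(3,3), (4,3), (5,3), (6,3), (7,3), (7,4)]
arrival = 42

t=17: at (3,3)
t=22: at (4,3) after E
t=27: at (5,3) after E
t=32: at (6,3) after E
t=37: at (7,3) after E
t=42: at (7,4) after N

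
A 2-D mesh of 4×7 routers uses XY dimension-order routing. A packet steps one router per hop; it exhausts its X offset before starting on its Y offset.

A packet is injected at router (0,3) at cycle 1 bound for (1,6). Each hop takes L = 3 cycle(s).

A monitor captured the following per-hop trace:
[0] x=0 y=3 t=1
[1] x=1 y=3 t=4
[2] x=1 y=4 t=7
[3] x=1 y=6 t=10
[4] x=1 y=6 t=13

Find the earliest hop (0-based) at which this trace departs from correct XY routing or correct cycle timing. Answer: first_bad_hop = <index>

[1] (+1,+0) / 3c ⇒ ok
[2] (+0,+1) / 3c ⇒ ok
[3] (+0,+2) / 3c ⇒ BAD: non-unit step

first_bad_hop = 3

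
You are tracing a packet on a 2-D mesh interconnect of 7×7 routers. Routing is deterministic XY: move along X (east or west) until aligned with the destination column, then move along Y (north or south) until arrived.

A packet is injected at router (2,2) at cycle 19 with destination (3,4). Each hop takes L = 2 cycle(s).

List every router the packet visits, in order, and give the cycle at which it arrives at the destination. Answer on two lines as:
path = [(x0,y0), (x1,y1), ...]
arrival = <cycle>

#0 — 2,2 | c19
#1 — 3,2 | c21 | E
#2 — 3,3 | c23 | N
#3 — 3,4 | c25 | N

path = [(2,2), (3,2), (3,3), (3,4)]
arrival = 25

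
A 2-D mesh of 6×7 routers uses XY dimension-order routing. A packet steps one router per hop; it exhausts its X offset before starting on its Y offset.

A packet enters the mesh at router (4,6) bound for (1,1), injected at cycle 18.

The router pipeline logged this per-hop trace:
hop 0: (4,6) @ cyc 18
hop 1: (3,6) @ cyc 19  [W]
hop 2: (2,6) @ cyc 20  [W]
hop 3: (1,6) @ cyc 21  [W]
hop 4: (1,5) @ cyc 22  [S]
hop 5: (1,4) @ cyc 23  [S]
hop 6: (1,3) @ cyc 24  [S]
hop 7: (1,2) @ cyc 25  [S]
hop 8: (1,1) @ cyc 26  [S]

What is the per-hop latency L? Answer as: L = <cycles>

cyc[1] − cyc[0] = 19 − 18 = 1.
One hop costs L cycles, so L = 1.

L = 1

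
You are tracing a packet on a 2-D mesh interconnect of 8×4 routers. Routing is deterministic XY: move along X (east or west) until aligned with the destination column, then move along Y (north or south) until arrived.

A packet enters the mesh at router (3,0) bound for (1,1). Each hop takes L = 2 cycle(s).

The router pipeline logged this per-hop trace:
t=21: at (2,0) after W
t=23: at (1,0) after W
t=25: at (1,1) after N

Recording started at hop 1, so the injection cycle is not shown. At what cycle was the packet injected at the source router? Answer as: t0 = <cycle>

t0 = 19

At hop 1 the cycle is 21; in general cyc_k = t0 + kL.
So t0 = 21 − 1·2 = 19.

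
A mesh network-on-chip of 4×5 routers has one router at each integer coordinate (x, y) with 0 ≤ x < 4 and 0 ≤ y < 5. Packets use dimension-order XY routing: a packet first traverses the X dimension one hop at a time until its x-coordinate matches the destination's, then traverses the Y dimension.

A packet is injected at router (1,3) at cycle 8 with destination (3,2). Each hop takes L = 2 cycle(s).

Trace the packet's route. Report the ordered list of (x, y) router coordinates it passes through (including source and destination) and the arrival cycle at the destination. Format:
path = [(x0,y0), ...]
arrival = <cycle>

  0. router=(1,3) cycle=8 (inject)
  1. router=(2,3) cycle=10 dir=E
  2. router=(3,3) cycle=12 dir=E
  3. router=(3,2) cycle=14 dir=S

path = [(1,3), (2,3), (3,3), (3,2)]
arrival = 14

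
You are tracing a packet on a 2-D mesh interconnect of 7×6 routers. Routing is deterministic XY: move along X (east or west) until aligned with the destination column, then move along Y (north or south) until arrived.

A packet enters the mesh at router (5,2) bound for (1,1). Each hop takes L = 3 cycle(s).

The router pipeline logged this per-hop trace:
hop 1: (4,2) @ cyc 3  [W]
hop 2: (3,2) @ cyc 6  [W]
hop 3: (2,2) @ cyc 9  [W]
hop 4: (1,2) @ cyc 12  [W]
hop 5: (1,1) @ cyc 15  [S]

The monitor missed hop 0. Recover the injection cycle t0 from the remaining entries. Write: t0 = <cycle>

At hop 1 the cycle is 3; in general cyc_k = t0 + kL.
Therefore t0 = 3 − L = 0.

t0 = 0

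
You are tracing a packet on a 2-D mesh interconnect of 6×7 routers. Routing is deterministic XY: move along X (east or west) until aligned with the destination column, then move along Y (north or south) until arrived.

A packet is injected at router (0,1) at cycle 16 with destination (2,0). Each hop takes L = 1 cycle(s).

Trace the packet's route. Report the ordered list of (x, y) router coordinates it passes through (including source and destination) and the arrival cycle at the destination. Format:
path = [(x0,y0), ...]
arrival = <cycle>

hop 0: (0,1) @ cyc 16
hop 1: (1,1) @ cyc 17  [E]
hop 2: (2,1) @ cyc 18  [E]
hop 3: (2,0) @ cyc 19  [S]

path = [(0,1), (1,1), (2,1), (2,0)]
arrival = 19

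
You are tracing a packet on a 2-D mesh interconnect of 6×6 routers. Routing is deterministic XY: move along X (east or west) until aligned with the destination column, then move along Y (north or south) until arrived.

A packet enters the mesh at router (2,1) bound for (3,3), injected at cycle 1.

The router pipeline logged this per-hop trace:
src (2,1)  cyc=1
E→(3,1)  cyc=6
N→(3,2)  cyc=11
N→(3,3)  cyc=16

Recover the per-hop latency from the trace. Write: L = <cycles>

L = 5

Between hops 0 and 1 the cycle counter advances 6 − 1 = 5.
Each hop adds L, hence L = 5.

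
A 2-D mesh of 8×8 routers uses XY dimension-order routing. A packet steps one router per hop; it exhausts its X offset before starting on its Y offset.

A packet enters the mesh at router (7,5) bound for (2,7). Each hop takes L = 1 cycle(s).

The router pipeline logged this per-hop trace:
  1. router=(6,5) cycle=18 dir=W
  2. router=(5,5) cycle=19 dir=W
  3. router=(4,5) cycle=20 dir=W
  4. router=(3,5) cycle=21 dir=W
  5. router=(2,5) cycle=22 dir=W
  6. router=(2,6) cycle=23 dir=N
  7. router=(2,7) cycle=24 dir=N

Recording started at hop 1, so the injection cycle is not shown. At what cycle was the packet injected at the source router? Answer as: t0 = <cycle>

Hop 1 reached at cycle 18; hop k is at t0 + k·L.
Therefore t0 = 18 − L = 17.

t0 = 17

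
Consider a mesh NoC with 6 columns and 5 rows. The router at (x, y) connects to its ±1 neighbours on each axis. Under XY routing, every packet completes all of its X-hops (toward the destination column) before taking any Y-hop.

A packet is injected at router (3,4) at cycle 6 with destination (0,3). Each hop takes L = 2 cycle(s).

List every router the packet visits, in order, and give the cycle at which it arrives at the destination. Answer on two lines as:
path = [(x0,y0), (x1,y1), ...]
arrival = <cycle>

src (3,4)  cyc=6
W→(2,4)  cyc=8
W→(1,4)  cyc=10
W→(0,4)  cyc=12
S→(0,3)  cyc=14

path = [(3,4), (2,4), (1,4), (0,4), (0,3)]
arrival = 14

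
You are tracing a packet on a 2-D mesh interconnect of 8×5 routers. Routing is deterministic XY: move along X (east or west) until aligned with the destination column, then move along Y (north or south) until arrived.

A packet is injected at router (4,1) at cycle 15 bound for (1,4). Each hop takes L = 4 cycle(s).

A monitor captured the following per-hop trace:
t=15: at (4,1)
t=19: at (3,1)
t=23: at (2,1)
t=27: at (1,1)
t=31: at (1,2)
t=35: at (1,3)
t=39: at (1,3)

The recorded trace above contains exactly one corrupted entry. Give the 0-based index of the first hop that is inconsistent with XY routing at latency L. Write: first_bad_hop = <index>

first_bad_hop = 6

  1: Δx=-1 Δy=+0 Δt=4 [ok]
  2: Δx=-1 Δy=+0 Δt=4 [ok]
  3: Δx=-1 Δy=+0 Δt=4 [ok]
  4: Δx=+0 Δy=+1 Δt=4 [ok]
  5: Δx=+0 Δy=+1 Δt=4 [ok]
  6: Δx=+0 Δy=+0 Δt=4 [BAD: non-unit step]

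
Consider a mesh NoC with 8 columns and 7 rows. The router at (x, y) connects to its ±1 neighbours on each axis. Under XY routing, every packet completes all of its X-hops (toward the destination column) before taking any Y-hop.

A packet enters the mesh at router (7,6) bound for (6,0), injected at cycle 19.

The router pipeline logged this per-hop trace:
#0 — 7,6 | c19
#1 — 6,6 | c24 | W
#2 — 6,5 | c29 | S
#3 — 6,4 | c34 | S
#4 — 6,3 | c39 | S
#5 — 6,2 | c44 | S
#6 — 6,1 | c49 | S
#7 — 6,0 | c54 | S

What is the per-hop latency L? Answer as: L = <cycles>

Between hops 0 and 1 the cycle counter advances 24 − 19 = 5.
Per-hop latency L = Δcyc = 5.

L = 5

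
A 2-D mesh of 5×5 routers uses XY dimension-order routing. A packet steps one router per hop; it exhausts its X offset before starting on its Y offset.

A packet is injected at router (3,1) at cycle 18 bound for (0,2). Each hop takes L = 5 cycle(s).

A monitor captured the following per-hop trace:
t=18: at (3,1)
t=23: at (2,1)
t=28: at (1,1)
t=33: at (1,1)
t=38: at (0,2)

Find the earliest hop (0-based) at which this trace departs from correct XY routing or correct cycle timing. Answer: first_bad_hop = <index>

  1: Δx=-1 Δy=+0 Δt=5 [ok]
  2: Δx=-1 Δy=+0 Δt=5 [ok]
  3: Δx=+0 Δy=+0 Δt=5 [BAD: non-unit step]

first_bad_hop = 3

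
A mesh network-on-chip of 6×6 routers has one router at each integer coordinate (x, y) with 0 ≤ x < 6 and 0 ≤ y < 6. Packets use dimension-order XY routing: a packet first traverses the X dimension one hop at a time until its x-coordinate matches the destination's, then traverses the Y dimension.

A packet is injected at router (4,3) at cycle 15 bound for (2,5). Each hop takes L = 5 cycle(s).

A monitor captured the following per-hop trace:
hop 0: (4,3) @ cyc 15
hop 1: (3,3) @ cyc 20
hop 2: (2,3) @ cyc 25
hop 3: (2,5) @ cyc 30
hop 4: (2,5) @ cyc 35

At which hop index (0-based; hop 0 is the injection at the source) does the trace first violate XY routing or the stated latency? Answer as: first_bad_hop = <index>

first_bad_hop = 3

hop 1: step (-1,+0), +5 cyc — ok
hop 2: step (-1,+0), +5 cyc — ok
hop 3: step (+0,+2), +5 cyc — BAD: non-unit step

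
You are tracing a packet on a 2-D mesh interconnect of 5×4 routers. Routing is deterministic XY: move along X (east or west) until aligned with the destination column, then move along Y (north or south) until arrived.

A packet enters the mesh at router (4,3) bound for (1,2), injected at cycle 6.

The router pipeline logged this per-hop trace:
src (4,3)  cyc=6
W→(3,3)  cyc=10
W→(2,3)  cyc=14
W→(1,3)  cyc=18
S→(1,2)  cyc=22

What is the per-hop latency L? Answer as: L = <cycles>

From hop 0 (6) to hop 1 (10): +4 cycles.
Each hop adds L, hence L = 4.

L = 4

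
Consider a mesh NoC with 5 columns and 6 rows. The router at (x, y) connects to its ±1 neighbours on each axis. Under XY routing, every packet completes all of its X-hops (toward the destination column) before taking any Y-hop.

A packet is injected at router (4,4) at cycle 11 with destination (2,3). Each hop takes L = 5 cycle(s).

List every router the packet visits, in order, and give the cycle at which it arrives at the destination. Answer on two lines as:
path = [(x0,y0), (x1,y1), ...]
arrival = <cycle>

hop 0: (4,4) @ cyc 11
hop 1: (3,4) @ cyc 16  [W]
hop 2: (2,4) @ cyc 21  [W]
hop 3: (2,3) @ cyc 26  [S]

path = [(4,4), (3,4), (2,4), (2,3)]
arrival = 26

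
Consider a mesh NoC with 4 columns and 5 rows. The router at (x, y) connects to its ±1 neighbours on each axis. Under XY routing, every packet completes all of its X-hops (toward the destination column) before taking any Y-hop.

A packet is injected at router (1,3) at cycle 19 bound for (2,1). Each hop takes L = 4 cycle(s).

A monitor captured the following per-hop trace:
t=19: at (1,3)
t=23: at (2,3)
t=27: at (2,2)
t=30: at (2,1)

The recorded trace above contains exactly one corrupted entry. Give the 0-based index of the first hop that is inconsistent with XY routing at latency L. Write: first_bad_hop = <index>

[1] (+1,+0) / 4c ⇒ ok
[2] (+0,-1) / 4c ⇒ ok
[3] (+0,-1) / 3c ⇒ BAD: Δcyc=3≠L

first_bad_hop = 3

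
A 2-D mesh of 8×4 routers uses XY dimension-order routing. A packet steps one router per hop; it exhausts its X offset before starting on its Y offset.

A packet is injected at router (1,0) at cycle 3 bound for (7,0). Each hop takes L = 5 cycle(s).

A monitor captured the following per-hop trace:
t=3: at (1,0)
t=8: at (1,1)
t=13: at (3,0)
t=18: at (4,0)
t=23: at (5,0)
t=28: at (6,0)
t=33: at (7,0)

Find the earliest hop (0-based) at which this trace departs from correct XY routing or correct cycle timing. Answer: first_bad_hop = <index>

first_bad_hop = 1

hop 1: step (+0,+1), +5 cyc — BAD: Y-move but x=1≠7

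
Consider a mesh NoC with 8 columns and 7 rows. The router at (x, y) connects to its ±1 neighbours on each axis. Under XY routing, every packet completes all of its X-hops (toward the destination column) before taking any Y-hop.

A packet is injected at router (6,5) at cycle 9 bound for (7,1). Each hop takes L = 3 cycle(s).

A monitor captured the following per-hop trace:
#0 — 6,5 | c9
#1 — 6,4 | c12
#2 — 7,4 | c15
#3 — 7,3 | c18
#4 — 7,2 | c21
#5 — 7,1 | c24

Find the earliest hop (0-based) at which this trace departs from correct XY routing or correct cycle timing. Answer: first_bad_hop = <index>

first_bad_hop = 1

hop 1: step (+0,-1), +3 cyc — BAD: Y-move but x=6≠7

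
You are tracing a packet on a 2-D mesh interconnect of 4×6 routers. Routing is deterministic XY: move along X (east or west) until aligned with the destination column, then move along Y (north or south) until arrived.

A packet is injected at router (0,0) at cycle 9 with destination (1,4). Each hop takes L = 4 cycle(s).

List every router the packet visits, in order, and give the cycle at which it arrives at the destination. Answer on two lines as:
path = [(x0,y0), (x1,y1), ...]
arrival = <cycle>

path = [(0,0), (1,0), (1,1), (1,2), (1,3), (1,4)]
arrival = 29

#0 — 0,0 | c9
#1 — 1,0 | c13 | E
#2 — 1,1 | c17 | N
#3 — 1,2 | c21 | N
#4 — 1,3 | c25 | N
#5 — 1,4 | c29 | N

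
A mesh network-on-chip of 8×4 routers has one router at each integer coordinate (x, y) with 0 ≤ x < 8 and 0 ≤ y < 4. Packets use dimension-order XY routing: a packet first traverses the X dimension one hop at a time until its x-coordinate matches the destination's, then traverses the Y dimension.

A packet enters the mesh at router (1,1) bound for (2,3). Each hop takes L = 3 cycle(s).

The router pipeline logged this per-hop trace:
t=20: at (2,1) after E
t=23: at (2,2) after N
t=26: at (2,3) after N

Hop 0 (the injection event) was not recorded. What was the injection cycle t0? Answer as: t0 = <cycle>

The first recorded entry is hop 1 at cycle 20.
Therefore t0 = 20 − L = 17.

t0 = 17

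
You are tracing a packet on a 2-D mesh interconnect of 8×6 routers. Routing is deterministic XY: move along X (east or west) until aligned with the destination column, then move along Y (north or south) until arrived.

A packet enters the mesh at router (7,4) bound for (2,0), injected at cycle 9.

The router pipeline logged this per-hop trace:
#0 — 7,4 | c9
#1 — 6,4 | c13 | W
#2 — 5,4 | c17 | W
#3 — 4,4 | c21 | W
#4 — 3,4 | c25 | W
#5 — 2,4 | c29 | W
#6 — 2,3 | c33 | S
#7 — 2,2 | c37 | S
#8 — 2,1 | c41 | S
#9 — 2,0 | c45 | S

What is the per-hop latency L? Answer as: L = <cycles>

L = 4

Between hops 0 and 1 the cycle counter advances 13 − 9 = 4.
Each hop adds L, hence L = 4.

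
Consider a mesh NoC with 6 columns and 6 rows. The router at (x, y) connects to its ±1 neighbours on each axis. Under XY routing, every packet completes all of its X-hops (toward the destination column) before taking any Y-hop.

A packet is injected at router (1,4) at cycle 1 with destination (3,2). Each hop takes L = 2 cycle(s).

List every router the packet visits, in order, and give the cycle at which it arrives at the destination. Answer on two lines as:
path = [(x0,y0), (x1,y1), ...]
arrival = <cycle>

path = [(1,4), (2,4), (3,4), (3,3), (3,2)]
arrival = 9

t=1: at (1,4)
t=3: at (2,4) after E
t=5: at (3,4) after E
t=7: at (3,3) after S
t=9: at (3,2) after S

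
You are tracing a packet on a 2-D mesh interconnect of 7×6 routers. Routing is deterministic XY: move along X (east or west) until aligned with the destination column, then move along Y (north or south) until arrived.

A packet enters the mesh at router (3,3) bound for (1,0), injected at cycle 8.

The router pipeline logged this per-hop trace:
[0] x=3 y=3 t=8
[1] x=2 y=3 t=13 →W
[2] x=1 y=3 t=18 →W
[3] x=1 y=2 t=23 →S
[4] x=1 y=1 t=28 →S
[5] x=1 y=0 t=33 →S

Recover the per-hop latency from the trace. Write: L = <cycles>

Δcyc across hop 0→1: 13 − 8 = 5.
That increment is L by definition: L = 5.

L = 5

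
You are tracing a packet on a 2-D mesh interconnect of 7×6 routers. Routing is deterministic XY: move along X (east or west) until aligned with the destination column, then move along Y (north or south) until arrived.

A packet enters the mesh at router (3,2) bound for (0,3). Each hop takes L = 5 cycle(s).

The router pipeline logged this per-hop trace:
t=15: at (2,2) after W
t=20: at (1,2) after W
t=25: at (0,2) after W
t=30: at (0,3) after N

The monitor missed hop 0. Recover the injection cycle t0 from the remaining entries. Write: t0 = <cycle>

t0 = 10

Hop 1 reached at cycle 15; hop k is at t0 + k·L.
Subtract one hop: t0 = 15 − 5 = 10.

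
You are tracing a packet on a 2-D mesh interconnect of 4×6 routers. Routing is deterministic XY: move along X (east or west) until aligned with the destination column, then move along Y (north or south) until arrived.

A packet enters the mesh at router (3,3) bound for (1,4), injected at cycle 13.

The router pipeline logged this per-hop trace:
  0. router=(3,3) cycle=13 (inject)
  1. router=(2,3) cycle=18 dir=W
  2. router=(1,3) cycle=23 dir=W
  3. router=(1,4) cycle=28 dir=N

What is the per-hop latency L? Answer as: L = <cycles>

Between hops 0 and 1 the cycle counter advances 18 − 13 = 5.
Each hop adds L, hence L = 5.

L = 5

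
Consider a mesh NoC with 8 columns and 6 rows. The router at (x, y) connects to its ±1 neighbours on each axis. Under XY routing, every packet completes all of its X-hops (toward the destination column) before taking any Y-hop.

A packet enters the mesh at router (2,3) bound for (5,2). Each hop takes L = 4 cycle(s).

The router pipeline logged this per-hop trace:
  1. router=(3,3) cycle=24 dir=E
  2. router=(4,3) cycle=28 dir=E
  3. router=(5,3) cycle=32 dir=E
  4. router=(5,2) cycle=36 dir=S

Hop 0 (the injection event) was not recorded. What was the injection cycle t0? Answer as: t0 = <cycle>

t0 = 20

cyc[1] = 24 and cyc[k] = t0 + k·L for every k.
Therefore t0 = 24 − L = 20.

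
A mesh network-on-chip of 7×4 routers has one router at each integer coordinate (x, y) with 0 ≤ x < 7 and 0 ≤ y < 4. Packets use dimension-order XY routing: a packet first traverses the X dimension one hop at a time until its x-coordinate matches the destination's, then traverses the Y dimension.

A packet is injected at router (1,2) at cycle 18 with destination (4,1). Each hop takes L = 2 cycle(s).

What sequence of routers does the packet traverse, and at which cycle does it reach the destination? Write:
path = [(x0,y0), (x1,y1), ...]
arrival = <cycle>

path = [(1,2), (2,2), (3,2), (4,2), (4,1)]
arrival = 26

  0. router=(1,2) cycle=18 (inject)
  1. router=(2,2) cycle=20 dir=E
  2. router=(3,2) cycle=22 dir=E
  3. router=(4,2) cycle=24 dir=E
  4. router=(4,1) cycle=26 dir=S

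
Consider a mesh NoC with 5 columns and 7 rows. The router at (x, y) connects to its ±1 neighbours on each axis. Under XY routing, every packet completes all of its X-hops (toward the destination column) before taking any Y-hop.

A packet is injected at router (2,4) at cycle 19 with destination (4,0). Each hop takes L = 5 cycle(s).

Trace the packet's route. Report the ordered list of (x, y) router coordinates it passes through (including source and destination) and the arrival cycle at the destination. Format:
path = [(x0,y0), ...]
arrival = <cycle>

[0] x=2 y=4 t=19
[1] x=3 y=4 t=24 →E
[2] x=4 y=4 t=29 →E
[3] x=4 y=3 t=34 →S
[4] x=4 y=2 t=39 →S
[5] x=4 y=1 t=44 →S
[6] x=4 y=0 t=49 →S

path = [(2,4), (3,4), (4,4), (4,3), (4,2), (4,1), (4,0)]
arrival = 49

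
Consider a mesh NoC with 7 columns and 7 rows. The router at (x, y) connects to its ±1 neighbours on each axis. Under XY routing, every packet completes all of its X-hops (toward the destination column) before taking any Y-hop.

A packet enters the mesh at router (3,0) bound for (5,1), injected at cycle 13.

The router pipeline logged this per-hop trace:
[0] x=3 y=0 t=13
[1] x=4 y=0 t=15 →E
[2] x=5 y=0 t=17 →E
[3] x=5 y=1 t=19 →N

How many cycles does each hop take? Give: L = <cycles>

L = 2

Δcyc across hop 0→1: 15 − 13 = 2.
Per-hop latency L = Δcyc = 2.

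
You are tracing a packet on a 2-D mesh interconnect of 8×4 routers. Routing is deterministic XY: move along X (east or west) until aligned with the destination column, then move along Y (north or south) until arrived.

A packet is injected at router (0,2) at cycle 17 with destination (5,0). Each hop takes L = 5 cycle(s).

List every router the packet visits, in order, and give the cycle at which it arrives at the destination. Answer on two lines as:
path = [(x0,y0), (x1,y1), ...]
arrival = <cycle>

path = [(0,2), (1,2), (2,2), (3,2), (4,2), (5,2), (5,1), (5,0)]
arrival = 52

  0. router=(0,2) cycle=17 (inject)
  1. router=(1,2) cycle=22 dir=E
  2. router=(2,2) cycle=27 dir=E
  3. router=(3,2) cycle=32 dir=E
  4. router=(4,2) cycle=37 dir=E
  5. router=(5,2) cycle=42 dir=E
  6. router=(5,1) cycle=47 dir=S
  7. router=(5,0) cycle=52 dir=S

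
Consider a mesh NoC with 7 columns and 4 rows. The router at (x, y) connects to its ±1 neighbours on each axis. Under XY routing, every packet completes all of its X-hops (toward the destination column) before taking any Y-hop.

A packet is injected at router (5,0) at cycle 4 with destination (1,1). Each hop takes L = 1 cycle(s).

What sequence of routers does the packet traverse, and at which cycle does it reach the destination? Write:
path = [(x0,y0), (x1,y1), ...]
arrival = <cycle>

path = [(5,0), (4,0), (3,0), (2,0), (1,0), (1,1)]
arrival = 9

src (5,0)  cyc=4
W→(4,0)  cyc=5
W→(3,0)  cyc=6
W→(2,0)  cyc=7
W→(1,0)  cyc=8
N→(1,1)  cyc=9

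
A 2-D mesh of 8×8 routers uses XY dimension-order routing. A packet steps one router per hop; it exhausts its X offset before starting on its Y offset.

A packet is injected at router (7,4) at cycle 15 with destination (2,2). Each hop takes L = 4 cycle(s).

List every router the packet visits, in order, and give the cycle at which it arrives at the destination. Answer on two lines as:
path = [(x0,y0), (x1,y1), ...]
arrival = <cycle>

path = [(7,4), (6,4), (5,4), (4,4), (3,4), (2,4), (2,3), (2,2)]
arrival = 43

src (7,4)  cyc=15
W→(6,4)  cyc=19
W→(5,4)  cyc=23
W→(4,4)  cyc=27
W→(3,4)  cyc=31
W→(2,4)  cyc=35
S→(2,3)  cyc=39
S→(2,2)  cyc=43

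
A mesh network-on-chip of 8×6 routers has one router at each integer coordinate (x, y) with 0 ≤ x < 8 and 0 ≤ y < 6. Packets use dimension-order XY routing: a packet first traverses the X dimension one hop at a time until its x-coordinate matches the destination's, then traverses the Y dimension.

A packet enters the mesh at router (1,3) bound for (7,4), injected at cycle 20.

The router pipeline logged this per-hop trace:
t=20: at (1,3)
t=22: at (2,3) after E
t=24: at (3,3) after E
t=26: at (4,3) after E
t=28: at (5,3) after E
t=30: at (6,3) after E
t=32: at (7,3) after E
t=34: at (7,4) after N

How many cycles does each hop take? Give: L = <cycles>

L = 2

From hop 0 (20) to hop 1 (22): +2 cycles.
That increment is L by definition: L = 2.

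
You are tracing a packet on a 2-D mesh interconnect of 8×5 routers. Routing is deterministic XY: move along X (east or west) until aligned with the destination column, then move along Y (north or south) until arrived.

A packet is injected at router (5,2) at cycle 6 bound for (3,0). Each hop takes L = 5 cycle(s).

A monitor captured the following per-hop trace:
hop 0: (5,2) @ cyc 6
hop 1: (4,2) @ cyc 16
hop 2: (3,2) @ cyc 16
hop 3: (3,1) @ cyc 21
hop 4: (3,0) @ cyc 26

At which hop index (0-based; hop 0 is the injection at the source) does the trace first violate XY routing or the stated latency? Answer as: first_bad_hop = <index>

[1] (-1,+0) / 10c ⇒ BAD: Δcyc=10≠L

first_bad_hop = 1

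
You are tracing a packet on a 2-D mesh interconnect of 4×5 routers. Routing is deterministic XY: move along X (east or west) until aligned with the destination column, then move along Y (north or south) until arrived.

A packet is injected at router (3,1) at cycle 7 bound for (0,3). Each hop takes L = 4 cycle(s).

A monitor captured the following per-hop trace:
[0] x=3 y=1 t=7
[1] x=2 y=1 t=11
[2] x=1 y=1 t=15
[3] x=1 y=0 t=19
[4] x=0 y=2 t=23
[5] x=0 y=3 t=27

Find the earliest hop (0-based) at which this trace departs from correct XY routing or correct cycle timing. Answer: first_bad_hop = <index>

hop 1: step (-1,+0), +4 cyc — ok
hop 2: step (-1,+0), +4 cyc — ok
hop 3: step (+0,-1), +4 cyc — BAD: Y-move but x=1≠0

first_bad_hop = 3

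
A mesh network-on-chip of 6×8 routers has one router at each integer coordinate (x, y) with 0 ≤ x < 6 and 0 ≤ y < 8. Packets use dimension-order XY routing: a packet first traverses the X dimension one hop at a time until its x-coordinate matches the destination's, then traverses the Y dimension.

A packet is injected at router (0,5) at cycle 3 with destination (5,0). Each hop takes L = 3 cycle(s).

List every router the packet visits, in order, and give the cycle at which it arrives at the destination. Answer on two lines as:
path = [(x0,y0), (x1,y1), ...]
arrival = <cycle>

src (0,5)  cyc=3
E→(1,5)  cyc=6
E→(2,5)  cyc=9
E→(3,5)  cyc=12
E→(4,5)  cyc=15
E→(5,5)  cyc=18
S→(5,4)  cyc=21
S→(5,3)  cyc=24
S→(5,2)  cyc=27
S→(5,1)  cyc=30
S→(5,0)  cyc=33

path = [(0,5), (1,5), (2,5), (3,5), (4,5), (5,5), (5,4), (5,3), (5,2), (5,1), (5,0)]
arrival = 33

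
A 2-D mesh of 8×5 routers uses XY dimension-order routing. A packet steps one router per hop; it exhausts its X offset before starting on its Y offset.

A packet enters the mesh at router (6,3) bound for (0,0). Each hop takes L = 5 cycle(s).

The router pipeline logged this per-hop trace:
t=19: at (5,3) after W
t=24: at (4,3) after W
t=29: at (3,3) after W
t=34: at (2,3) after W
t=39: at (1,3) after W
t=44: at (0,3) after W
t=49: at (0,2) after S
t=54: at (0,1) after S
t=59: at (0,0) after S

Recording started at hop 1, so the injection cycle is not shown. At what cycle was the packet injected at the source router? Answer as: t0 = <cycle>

t0 = 14

The first recorded entry is hop 1 at cycle 19.
So t0 = 19 − 1·5 = 14.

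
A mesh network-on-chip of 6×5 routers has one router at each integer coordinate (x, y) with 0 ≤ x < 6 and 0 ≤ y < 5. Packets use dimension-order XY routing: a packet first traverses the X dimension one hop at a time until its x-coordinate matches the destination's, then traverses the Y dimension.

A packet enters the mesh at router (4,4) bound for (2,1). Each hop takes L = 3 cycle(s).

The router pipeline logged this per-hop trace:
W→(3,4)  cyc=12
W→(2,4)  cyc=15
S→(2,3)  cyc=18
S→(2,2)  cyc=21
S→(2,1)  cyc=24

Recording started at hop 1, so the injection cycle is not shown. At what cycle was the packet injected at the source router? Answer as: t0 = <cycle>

The first recorded entry is hop 1 at cycle 12.
Therefore t0 = 12 − L = 9.

t0 = 9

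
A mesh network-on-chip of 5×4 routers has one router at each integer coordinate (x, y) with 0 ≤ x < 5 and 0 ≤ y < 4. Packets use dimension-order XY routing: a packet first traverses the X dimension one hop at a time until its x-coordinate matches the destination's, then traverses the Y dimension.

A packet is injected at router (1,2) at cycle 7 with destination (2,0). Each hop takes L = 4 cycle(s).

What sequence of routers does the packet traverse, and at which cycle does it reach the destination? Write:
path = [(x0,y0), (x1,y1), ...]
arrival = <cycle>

t=7: at (1,2)
t=11: at (2,2) after E
t=15: at (2,1) after S
t=19: at (2,0) after S

path = [(1,2), (2,2), (2,1), (2,0)]
arrival = 19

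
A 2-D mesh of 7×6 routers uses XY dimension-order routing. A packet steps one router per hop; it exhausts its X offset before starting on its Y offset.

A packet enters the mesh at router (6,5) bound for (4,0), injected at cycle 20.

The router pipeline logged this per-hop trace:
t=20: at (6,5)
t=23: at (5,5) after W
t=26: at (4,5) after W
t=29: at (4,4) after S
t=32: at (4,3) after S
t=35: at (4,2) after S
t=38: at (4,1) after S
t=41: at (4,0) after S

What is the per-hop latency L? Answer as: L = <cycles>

Δcyc across hop 0→1: 23 − 20 = 3.
That increment is L by definition: L = 3.

L = 3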